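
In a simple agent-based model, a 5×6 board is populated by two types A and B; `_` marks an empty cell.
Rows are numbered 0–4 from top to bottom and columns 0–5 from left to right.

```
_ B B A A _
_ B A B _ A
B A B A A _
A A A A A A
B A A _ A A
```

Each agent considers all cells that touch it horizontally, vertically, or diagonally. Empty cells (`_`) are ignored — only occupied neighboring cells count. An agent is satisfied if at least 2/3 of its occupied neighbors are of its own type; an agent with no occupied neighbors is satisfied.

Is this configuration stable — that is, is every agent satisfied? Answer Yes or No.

Row 0: (0,1)B 2/3 satisfied · (0,2)B 3/5 not · (0,3)A 2/4 not · (0,4)A 2/3 satisfied
Row 1: (1,1)B 4/6 satisfied · (1,2)A 3/8 not · (1,3)B 2/7 not · (1,5)A 2/2 satisfied
Row 2: (2,0)B 1/4 not · (2,1)A 4/7 not · (2,2)B 2/8 not · (2,3)A 5/7 satisfied · (2,4)A 5/6 satisfied
Row 3: (3,0)A 3/5 not · (3,1)A 5/8 not · (3,2)A 6/7 satisfied · (3,3)A 6/7 satisfied · (3,4)A 6/6 satisfied · (3,5)A 4/4 satisfied
Row 4: (4,0)B 0/3 not · (4,1)A 4/5 satisfied · (4,2)A 4/4 satisfied · (4,4)A 4/4 satisfied · (4,5)A 3/3 satisfied
For instance (0,2) has only 3/5 same-type neighbors, below 2/3.

No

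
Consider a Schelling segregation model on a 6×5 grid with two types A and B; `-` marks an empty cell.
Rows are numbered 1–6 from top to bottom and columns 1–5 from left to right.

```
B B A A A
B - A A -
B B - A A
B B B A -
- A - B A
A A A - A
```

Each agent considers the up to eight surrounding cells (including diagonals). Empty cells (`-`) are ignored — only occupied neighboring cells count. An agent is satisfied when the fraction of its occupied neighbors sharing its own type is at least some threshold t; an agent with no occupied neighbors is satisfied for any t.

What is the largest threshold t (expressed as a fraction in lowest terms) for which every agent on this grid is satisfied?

1/5

Row 1: (1,1)B 2/2 · (1,2)B 2/4 · (1,3)A 3/4 · (1,4)A 4/4 · (1,5)A 2/2
Row 2: (2,1)B 4/4 · (2,3)A 4/6 · (2,4)A 6/6
Row 3: (3,1)B 4/4 · (3,2)B 5/6 · (3,4)A 4/5 · (3,5)A 3/3
Row 4: (4,1)B 3/4 · (4,2)B 4/5 · (4,3)B 3/6 · (4,4)A 3/5
Row 5: (5,2)A 3/6 · (5,4)B 1/5 · (5,5)A 2/3
Row 6: (6,1)A 2/2 · (6,2)A 3/3 · (6,3)A 2/3 · (6,5)A 1/2
The smallest same-type fraction is 1/5 at (5,4), which reduces to 1/5. Any threshold above that leaves this agent unsatisfied.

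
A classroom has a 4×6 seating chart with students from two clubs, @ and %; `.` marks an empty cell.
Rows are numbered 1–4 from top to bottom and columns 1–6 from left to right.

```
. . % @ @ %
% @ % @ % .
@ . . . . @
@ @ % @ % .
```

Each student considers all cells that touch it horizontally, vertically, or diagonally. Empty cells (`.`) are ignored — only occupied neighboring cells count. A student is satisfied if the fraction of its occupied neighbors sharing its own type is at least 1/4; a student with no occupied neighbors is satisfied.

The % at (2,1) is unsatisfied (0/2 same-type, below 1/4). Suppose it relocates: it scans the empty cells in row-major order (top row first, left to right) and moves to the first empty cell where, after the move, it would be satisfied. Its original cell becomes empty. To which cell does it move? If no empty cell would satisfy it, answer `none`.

Vacating (2,1). Empty cells in order:
  (1,1): 0/1 same-type → still unsatisfied.
  (1,2): 2/3 same-type → satisfied — stop here.

(1,2)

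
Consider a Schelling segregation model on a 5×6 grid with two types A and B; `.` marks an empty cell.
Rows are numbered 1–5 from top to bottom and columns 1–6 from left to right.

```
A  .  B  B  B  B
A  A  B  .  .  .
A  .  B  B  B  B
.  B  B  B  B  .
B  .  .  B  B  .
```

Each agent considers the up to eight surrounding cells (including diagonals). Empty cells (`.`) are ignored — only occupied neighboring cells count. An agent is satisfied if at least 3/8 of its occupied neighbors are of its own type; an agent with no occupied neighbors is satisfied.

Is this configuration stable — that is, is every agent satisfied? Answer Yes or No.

Row 1: (1,1)A 2/2 ✓ · (1,3)B 2/3 ✓ · (1,4)B 3/3 ✓ · (1,5)B 2/2 ✓ · (1,6)B 1/1 ✓
Row 2: (2,1)A 3/3 ✓ · (2,2)A 3/6 ✓ · (2,3)B 4/5 ✓
Row 3: (3,1)A 2/3 ✓ · (3,3)B 5/6 ✓ · (3,4)B 6/6 ✓ · (3,5)B 4/4 ✓ · (3,6)B 2/2 ✓
Row 4: (4,2)B 3/4 ✓ · (4,3)B 5/5 ✓ · (4,4)B 7/7 ✓ · (4,5)B 6/6 ✓
Row 5: (5,1)B 1/1 ✓ · (5,4)B 4/4 ✓ · (5,5)B 3/3 ✓
All meet the threshold, so the configuration is stable.

Yes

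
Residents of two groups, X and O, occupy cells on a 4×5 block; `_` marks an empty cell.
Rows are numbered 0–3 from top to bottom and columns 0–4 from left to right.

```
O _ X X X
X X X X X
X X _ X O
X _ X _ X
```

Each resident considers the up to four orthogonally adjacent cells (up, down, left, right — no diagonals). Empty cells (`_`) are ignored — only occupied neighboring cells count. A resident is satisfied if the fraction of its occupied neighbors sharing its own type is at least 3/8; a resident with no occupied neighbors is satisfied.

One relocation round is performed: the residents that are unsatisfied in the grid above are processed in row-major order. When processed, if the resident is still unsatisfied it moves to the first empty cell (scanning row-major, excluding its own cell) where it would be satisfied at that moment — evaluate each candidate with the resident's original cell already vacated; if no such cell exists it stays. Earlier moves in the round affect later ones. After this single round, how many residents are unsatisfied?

2

Initially unsatisfied (in order): (0,0), (2,4), (3,4).
  (0,0): no empty cell satisfies it; stays.
  (2,4): no empty cell satisfies it; stays.
  (3,4) → (0,1).
Resulting grid:
O X X X X
X X X X X
X X _ X O
X _ X _ _
Unsatisfied now: (0,0), (2,4).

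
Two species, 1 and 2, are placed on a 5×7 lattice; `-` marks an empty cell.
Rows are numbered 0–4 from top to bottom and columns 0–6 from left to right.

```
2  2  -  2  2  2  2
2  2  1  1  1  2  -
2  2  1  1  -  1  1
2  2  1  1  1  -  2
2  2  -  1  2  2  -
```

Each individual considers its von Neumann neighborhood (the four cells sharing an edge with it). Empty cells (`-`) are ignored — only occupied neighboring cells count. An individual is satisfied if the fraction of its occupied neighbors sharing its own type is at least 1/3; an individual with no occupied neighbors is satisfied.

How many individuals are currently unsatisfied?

Row 0: (0,0)2 2/2 ✓ · (0,1)2 2/2 ✓ · (0,3)2 1/2 ✓ · (0,4)2 2/3 ✓ · (0,5)2 3/3 ✓ · (0,6)2 1/1 ✓
Row 1: (1,0)2 3/3 ✓ · (1,1)2 3/4 ✓ · (1,2)1 2/3 ✓ · (1,3)1 3/4 ✓ · (1,4)1 1/3 ✓ · (1,5)2 1/3 ✓
Row 2: (2,0)2 3/3 ✓ · (2,1)2 3/4 ✓ · (2,2)1 3/4 ✓ · (2,3)1 3/3 ✓ · (2,5)1 1/2 ✓ · (2,6)1 1/2 ✓
Row 3: (3,0)2 3/3 ✓ · (3,1)2 3/4 ✓ · (3,2)1 2/3 ✓ · (3,3)1 4/4 ✓ · (3,4)1 1/2 ✓ · (3,6)2 0/1 ✗
Row 4: (4,0)2 2/2 ✓ · (4,1)2 2/2 ✓ · (4,3)1 1/2 ✓ · (4,4)2 1/3 ✓ · (4,5)2 1/1 ✓
Unsatisfied: (3,6) — 1 in total.

1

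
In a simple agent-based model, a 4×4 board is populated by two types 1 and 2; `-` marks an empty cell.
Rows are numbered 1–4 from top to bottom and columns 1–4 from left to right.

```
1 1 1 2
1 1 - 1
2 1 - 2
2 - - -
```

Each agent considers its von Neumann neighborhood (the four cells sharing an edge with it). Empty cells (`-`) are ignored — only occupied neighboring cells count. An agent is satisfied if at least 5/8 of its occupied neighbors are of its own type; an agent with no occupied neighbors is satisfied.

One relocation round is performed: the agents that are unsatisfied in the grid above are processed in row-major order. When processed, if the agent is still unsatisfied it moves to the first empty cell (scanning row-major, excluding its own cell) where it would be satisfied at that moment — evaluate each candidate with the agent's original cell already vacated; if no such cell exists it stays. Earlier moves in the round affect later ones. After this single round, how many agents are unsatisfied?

Initially unsatisfied (in order): (1,3), (1,4), (2,4), (3,1), (3,2), (3,4).
  (1,3) → (2,3).
  (1,4) → (4,3).
  (2,4) → (1,3).
  (3,1) → (4,2).
  (3,2) → (1,4).
  (3,4): now satisfied by earlier moves; stays.
Resulting grid:
1 1 1 1
1 1 1 -
- - - 2
2 2 2 -
All satisfied now.

0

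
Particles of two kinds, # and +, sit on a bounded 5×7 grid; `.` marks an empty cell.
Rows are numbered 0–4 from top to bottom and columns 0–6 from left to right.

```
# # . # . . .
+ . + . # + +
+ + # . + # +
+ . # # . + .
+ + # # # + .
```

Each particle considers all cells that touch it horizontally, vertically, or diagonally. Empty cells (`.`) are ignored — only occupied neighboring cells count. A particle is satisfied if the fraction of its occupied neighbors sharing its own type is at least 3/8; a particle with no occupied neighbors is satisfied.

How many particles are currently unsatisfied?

3

Row 0: (0,0)# 1/2 ✓ · (0,1)# 1/3 ✗ · (0,3)# 1/2 ✓
Row 1: (1,0)+ 2/4 ✓ · (1,2)+ 1/4 ✗ · (1,4)# 2/4 ✓ · (1,5)+ 3/5 ✓ · (1,6)+ 2/3 ✓
Row 2: (2,0)+ 3/3 ✓ · (2,1)+ 4/6 ✓ · (2,2)# 2/4 ✓ · (2,4)+ 2/5 ✓ · (2,5)# 1/6 ✗ · (2,6)+ 3/4 ✓
Row 3: (3,0)+ 4/4 ✓ · (3,2)# 4/6 ✓ · (3,3)# 5/6 ✓ · (3,5)+ 3/5 ✓
Row 4: (4,0)+ 2/2 ✓ · (4,1)+ 2/4 ✓ · (4,2)# 3/4 ✓ · (4,3)# 4/4 ✓ · (4,4)# 2/4 ✓ · (4,5)+ 1/2 ✓
Unsatisfied: (0,1), (1,2), (2,5) — 3 in total.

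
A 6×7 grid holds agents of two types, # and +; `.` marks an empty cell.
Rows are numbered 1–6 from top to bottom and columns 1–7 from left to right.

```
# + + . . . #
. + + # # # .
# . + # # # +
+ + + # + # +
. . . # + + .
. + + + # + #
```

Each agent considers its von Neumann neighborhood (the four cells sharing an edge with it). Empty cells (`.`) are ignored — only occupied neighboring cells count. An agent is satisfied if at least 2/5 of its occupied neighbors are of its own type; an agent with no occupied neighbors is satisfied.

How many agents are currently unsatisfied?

(1,1)# 0/1 unhappy
(1,2)+ 2/3 ok
(1,3)+ 2/2 ok
(1,7)# 0/0 ok
(2,2)+ 2/2 ok
(2,3)+ 3/4 ok
(2,4)# 2/3 ok
(2,5)# 3/3 ok
(2,6)# 2/2 ok
(3,1)# 0/1 unhappy
(3,3)+ 2/3 ok
(3,4)# 3/4 ok
(3,5)# 3/4 ok
(3,6)# 3/4 ok
(3,7)+ 1/2 ok
(4,1)+ 1/2 ok
(4,2)+ 2/2 ok
(4,3)+ 2/3 ok
(4,4)# 2/4 ok
(4,5)+ 1/4 unhappy
(4,6)# 1/4 unhappy
(4,7)+ 1/2 ok
(5,4)# 1/3 unhappy
(5,5)+ 2/4 ok
(5,6)+ 2/3 ok
(6,2)+ 1/1 ok
(6,3)+ 2/2 ok
(6,4)+ 1/3 unhappy
(6,5)# 0/3 unhappy
(6,6)+ 1/3 unhappy
(6,7)# 0/1 unhappy
Unsatisfied: (1,1), (3,1), (4,5), (4,6), (5,4), (6,4), (6,5), (6,6), (6,7) — 9 in total.

9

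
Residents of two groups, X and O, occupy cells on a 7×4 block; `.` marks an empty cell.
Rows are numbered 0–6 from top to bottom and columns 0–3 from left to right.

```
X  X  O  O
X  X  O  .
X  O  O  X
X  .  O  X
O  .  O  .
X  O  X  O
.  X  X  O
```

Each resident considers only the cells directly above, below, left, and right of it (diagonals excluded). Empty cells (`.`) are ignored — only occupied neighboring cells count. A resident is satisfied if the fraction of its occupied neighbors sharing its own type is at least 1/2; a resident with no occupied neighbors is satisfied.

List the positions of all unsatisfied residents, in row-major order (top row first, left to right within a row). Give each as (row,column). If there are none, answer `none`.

(2,1), (4,0), (5,0), (5,1), (5,2)

(0,0)X 2/2 satisfied
(0,1)X 2/3 satisfied
(0,2)O 2/3 satisfied
(0,3)O 1/1 satisfied
(1,0)X 3/3 satisfied
(1,1)X 2/4 satisfied
(1,2)O 2/3 satisfied
(2,0)X 2/3 satisfied
(2,1)O 1/3 not
(2,2)O 3/4 satisfied
(2,3)X 1/2 satisfied
(3,0)X 1/2 satisfied
(3,2)O 2/3 satisfied
(3,3)X 1/2 satisfied
(4,0)O 0/2 not
(4,2)O 1/2 satisfied
(5,0)X 0/2 not
(5,1)O 0/3 not
(5,2)X 1/4 not
(5,3)O 1/2 satisfied
(6,1)X 1/2 satisfied
(6,2)X 2/3 satisfied
(6,3)O 1/2 satisfied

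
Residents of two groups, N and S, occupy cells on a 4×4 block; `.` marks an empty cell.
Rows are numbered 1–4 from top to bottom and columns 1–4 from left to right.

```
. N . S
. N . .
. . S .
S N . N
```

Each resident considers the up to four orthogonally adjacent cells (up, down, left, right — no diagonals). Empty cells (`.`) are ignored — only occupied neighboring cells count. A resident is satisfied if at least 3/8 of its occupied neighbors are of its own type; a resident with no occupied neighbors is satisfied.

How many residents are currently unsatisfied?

Row 1: (1,2)N 1/1 ✓ · (1,4)S 0/0 ✓
Row 2: (2,2)N 1/1 ✓
Row 3: (3,3)S 0/0 ✓
Row 4: (4,1)S 0/1 ✗ · (4,2)N 0/1 ✗ · (4,4)N 0/0 ✓
Unsatisfied: (4,1), (4,2) — 2 in total.

2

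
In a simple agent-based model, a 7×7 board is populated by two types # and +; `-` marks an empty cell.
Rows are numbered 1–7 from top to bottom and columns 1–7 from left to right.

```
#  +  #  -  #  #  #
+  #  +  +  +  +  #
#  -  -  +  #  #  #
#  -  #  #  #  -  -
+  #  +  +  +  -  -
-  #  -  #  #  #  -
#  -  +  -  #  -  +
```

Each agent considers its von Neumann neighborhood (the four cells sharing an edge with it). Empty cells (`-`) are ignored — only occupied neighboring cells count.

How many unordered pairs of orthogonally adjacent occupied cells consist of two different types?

23

Scan each occupied cell's neighbors to the right and below so each pair is counted once.
From row 1: 7 unlike of 10 pairs (running 7/10).
From row 2: 6 unlike of 11 pairs (running 13/21).
From row 3: 2 unlike of 6 pairs (running 15/27).
From row 4: 4 unlike of 6 pairs (running 19/33).
From row 5: 4 unlike of 7 pairs (running 23/40).
From row 6: 0 unlike of 3 pairs (running 23/43).
Total adjacent occupied pairs: 43; unlike-type pairs: 23.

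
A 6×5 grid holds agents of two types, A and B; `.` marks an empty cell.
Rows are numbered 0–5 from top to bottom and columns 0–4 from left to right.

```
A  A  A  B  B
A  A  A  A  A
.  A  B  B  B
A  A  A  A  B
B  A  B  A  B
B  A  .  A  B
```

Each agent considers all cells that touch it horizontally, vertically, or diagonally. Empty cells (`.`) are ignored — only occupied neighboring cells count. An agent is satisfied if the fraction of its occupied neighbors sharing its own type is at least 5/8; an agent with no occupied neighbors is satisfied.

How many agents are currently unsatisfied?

Row 0: (0,0)A 3/3 satisfied · (0,1)A 5/5 satisfied · (0,2)A 4/5 satisfied · (0,3)B 1/5 not · (0,4)B 1/3 not
Row 1: (1,0)A 4/4 satisfied · (1,1)A 6/7 satisfied · (1,2)A 5/8 satisfied · (1,3)A 3/8 not · (1,4)A 1/5 not
Row 2: (2,1)A 6/7 satisfied · (2,2)B 1/8 not · (2,3)B 3/8 not · (2,4)B 2/5 not
Row 3: (3,0)A 3/4 satisfied · (3,1)A 4/7 not · (3,2)A 5/8 satisfied · (3,3)A 2/8 not · (3,4)B 3/5 not
Row 4: (4,0)B 1/5 not · (4,1)A 4/7 not · (4,2)B 0/7 not · (4,3)A 3/7 not · (4,4)B 2/5 not
Row 5: (5,0)B 1/3 not · (5,1)A 1/4 not · (5,3)A 1/4 not · (5,4)B 1/3 not
Unsatisfied: (0,3), (0,4), (1,3), (1,4), (2,2), (2,3), (2,4), (3,1), (3,3), (3,4), (4,0), (4,1), (4,2), (4,3), (4,4), (5,0), (5,1), (5,3), (5,4) — 19 in total.

19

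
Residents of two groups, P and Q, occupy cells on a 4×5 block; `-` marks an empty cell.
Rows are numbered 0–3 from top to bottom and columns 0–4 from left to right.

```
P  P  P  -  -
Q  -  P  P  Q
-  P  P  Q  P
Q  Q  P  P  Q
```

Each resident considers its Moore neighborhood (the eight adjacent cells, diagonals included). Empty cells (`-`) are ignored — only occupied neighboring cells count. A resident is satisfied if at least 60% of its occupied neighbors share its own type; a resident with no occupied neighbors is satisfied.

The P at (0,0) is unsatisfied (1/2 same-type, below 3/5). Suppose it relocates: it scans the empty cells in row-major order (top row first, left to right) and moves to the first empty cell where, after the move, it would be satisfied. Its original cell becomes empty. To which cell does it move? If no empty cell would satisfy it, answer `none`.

Vacating (0,0). Empty cells in order:
  (0,3): 3/4 same-type → satisfied — stop here.

(0,3)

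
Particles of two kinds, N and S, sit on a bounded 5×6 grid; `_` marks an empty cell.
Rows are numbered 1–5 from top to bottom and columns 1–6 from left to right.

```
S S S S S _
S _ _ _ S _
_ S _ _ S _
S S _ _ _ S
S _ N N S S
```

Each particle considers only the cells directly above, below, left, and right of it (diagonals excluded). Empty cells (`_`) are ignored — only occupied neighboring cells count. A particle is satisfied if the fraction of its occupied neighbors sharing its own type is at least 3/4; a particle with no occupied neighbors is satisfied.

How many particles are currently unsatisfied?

2

Row 1: (1,1)S 2/2 ok · (1,2)S 2/2 ok · (1,3)S 2/2 ok · (1,4)S 2/2 ok · (1,5)S 2/2 ok
Row 2: (2,1)S 1/1 ok · (2,5)S 2/2 ok
Row 3: (3,2)S 1/1 ok · (3,5)S 1/1 ok
Row 4: (4,1)S 2/2 ok · (4,2)S 2/2 ok · (4,6)S 1/1 ok
Row 5: (5,1)S 1/1 ok · (5,3)N 1/1 ok · (5,4)N 1/2 unhappy · (5,5)S 1/2 unhappy · (5,6)S 2/2 ok
Unsatisfied: (5,4), (5,5) — 2 in total.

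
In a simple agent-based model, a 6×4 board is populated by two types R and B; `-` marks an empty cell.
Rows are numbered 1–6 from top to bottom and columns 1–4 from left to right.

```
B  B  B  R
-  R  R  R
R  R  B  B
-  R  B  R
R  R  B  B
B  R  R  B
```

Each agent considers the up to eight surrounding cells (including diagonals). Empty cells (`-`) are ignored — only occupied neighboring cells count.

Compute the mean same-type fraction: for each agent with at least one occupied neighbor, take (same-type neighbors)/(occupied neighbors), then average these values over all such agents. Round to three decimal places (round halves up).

0.479

(1,1)B 1/2
(1,2)B 2/4
(1,3)B 1/5
(1,4)R 2/3
(2,2)R 3/7
(2,3)R 4/8
(2,4)R 2/5
(3,1)R 3/3
(3,2)R 4/6
(3,3)B 2/8
(3,4)B 2/5
(4,2)R 4/7
(4,3)B 4/8
(4,4)R 0/5
(5,1)R 3/4
(5,2)R 4/7
(5,3)B 3/8
(5,4)B 3/5
(6,1)B 0/3
(6,2)R 3/5
(6,3)R 2/5
(6,4)B 2/3
Sum over 22 agents: 1/2 + 2/4 + 1/5 + 2/3 + 3/7 + 4/8 + 2/5 + 3/3 + 4/6 + 2/8 + 2/5 + 4/7 + 4/8 + 0/5 + 3/4 + 4/7 + 3/8 + 3/5 + 0/3 + 3/5 + 2/5 + 2/3 = 2953/280; mean = 2953/280 ÷ 22 = 2953/6160 = 0.479383… → 0.479.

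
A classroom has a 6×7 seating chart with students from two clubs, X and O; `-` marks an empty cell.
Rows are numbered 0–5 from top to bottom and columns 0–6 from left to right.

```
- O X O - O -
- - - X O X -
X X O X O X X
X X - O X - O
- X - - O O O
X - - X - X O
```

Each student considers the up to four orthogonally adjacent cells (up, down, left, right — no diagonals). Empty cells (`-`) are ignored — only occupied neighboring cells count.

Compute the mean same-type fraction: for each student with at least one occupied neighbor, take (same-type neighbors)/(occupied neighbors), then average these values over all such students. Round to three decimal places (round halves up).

0.420

Row 0: (0,1)O 0/1 · (0,2)X 0/2 · (0,3)O 0/2 · (0,5)O 0/1
Row 1: (1,3)X 1/3 · (1,4)O 1/3 · (1,5)X 1/3
Row 2: (2,0)X 2/2 · (2,1)X 2/3 · (2,2)O 0/2 · (2,3)X 1/4 · (2,4)O 1/4 · (2,5)X 2/3 · (2,6)X 1/2
Row 3: (3,0)X 2/2 · (3,1)X 3/3 · (3,3)O 0/2 · (3,4)X 0/3 · (3,6)O 1/2
Row 4: (4,1)X 1/1 · (4,4)O 1/2 · (4,5)O 2/3 · (4,6)O 3/3
Row 5: (5,0)X — no occupied neighbors · (5,3)X — no occupied neighbors · (5,5)X 0/2 · (5,6)O 1/2
Sum over 25 students: 0/1 + 0/2 + 0/2 + 0/1 + 1/3 + 1/3 + 1/3 + 2/2 + 2/3 + 0/2 + 1/4 + 1/4 + 2/3 + 1/2 + 2/2 + 3/3 + 0/2 + 0/3 + 1/2 + 1/1 + 1/2 + 2/3 + 3/3 + 0/2 + 1/2 = 21/2; mean = 21/2 ÷ 25 = 21/50 = 0.42 → 0.420.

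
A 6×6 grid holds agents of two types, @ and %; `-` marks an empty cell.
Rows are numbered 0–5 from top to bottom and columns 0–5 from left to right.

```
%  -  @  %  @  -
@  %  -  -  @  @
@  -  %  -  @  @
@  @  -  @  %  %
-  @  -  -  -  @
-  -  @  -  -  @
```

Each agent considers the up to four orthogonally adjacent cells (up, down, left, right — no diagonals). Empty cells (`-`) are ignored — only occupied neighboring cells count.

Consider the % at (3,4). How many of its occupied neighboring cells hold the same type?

Occupied neighbors of (3,4): (2,4)=@, (3,3)=@, (3,5)=%.
Same type (%): 1 of 3.

1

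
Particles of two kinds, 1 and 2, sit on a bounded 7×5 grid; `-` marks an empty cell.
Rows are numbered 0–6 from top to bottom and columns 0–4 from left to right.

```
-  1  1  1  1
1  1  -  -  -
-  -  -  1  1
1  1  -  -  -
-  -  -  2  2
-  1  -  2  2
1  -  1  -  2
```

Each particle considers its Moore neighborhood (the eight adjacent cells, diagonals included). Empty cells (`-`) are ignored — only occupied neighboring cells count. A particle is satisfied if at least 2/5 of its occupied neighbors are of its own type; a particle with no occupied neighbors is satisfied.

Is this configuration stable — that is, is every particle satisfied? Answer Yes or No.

Yes

(0,1)1 3/3 ok
(0,2)1 3/3 ok
(0,3)1 2/2 ok
(0,4)1 1/1 ok
(1,0)1 2/2 ok
(1,1)1 3/3 ok
(2,3)1 1/1 ok
(2,4)1 1/1 ok
(3,0)1 1/1 ok
(3,1)1 1/1 ok
(4,3)2 3/3 ok
(4,4)2 3/3 ok
(5,1)1 2/2 ok
(5,3)2 4/5 ok
(5,4)2 4/4 ok
(6,0)1 1/1 ok
(6,2)1 1/2 ok
(6,4)2 2/2 ok
All meet the threshold, so the configuration is stable.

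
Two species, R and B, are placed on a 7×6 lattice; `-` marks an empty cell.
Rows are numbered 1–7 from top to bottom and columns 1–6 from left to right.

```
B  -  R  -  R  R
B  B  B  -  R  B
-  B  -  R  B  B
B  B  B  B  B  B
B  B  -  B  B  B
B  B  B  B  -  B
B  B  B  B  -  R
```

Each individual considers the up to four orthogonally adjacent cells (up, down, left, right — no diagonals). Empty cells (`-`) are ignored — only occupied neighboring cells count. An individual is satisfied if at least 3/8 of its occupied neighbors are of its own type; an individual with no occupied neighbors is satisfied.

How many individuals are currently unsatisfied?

(1,1)B 1/1 satisfied
(1,3)R 0/1 not
(1,5)R 2/2 satisfied
(1,6)R 1/2 satisfied
(2,1)B 2/2 satisfied
(2,2)B 3/3 satisfied
(2,3)B 1/2 satisfied
(2,5)R 1/3 not
(2,6)B 1/3 not
(3,2)B 2/2 satisfied
(3,4)R 0/2 not
(3,5)B 2/4 satisfied
(3,6)B 3/3 satisfied
(4,1)B 2/2 satisfied
(4,2)B 4/4 satisfied
(4,3)B 2/2 satisfied
(4,4)B 3/4 satisfied
(4,5)B 4/4 satisfied
(4,6)B 3/3 satisfied
(5,1)B 3/3 satisfied
(5,2)B 3/3 satisfied
(5,4)B 3/3 satisfied
(5,5)B 3/3 satisfied
(5,6)B 3/3 satisfied
(6,1)B 3/3 satisfied
(6,2)B 4/4 satisfied
(6,3)B 3/3 satisfied
(6,4)B 3/3 satisfied
(6,6)B 1/2 satisfied
(7,1)B 2/2 satisfied
(7,2)B 3/3 satisfied
(7,3)B 3/3 satisfied
(7,4)B 2/2 satisfied
(7,6)R 0/1 not
Unsatisfied: (1,3), (2,5), (2,6), (3,4), (7,6) — 5 in total.

5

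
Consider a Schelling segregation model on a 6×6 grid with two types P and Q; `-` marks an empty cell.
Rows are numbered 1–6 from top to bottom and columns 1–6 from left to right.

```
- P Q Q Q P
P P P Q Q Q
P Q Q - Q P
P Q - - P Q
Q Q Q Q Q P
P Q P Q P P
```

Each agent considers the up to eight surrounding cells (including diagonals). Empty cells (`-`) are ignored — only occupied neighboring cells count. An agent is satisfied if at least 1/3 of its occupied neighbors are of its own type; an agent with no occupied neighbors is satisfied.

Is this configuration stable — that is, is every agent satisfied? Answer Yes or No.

Row 1: (1,2)P 3/4 ✓ · (1,3)Q 2/5 ✓ · (1,4)Q 4/5 ✓ · (1,5)Q 4/5 ✓ · (1,6)P 0/3 ✗
Row 2: (2,1)P 3/4 ✓ · (2,2)P 4/7 ✓ · (2,3)P 2/7 ✗ · (2,4)Q 6/7 ✓ · (2,5)Q 5/7 ✓ · (2,6)Q 3/5 ✓
Row 3: (3,1)P 3/5 ✓ · (3,2)Q 2/7 ✗ · (3,3)Q 3/5 ✓ · (3,5)Q 4/6 ✓ · (3,6)P 1/5 ✗
Row 4: (4,1)P 1/5 ✗ · (4,2)Q 5/7 ✓ · (4,5)P 2/6 ✓ · (4,6)Q 2/5 ✓
Row 5: (5,1)Q 3/5 ✓ · (5,2)Q 4/7 ✓ · (5,3)Q 5/6 ✓ · (5,4)Q 3/6 ✓ · (5,5)Q 3/7 ✓ · (5,6)P 3/5 ✓
Row 6: (6,1)P 0/3 ✗ · (6,2)Q 3/5 ✓ · (6,3)P 0/5 ✗ · (6,4)Q 3/5 ✓ · (6,5)P 2/5 ✓ · (6,6)P 2/3 ✓
For instance (1,6) has only 0/3 same-type neighbors, below 1/3.

No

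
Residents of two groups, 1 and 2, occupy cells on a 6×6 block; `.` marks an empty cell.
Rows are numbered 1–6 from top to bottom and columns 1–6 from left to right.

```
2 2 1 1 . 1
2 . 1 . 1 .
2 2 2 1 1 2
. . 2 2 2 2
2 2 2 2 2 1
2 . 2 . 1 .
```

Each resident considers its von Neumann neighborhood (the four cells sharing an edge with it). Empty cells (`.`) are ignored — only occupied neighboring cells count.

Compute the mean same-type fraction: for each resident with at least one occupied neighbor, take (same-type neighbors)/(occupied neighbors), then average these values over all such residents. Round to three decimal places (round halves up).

0.737

(1,1)2 2/2
(1,2)2 1/2
(1,3)1 2/3
(1,4)1 1/1
(1,6)1 — no occupied neighbors
(2,1)2 2/2
(2,3)1 1/2
(2,5)1 1/1
(3,1)2 2/2
(3,2)2 2/2
(3,3)2 2/4
(3,4)1 1/3
(3,5)1 2/4
(3,6)2 1/2
(4,3)2 3/3
(4,4)2 3/4
(4,5)2 3/4
(4,6)2 2/3
(5,1)2 2/2
(5,2)2 2/2
(5,3)2 4/4
(5,4)2 3/3
(5,5)2 2/4
(5,6)1 0/2
(6,1)2 1/1
(6,3)2 1/1
(6,5)1 0/1
Sum over 26 residents: 2/2 + 1/2 + 2/3 + 1/1 + 2/2 + 1/2 + 1/1 + 2/2 + 2/2 + 2/4 + 1/3 + 2/4 + 1/2 + 3/3 + 3/4 + 3/4 + 2/3 + 2/2 + 2/2 + 4/4 + 3/3 + 2/4 + 0/2 + 1/1 + 1/1 + 0/1 = 115/6; mean = 115/6 ÷ 26 = 115/156 = 0.737179… → 0.737.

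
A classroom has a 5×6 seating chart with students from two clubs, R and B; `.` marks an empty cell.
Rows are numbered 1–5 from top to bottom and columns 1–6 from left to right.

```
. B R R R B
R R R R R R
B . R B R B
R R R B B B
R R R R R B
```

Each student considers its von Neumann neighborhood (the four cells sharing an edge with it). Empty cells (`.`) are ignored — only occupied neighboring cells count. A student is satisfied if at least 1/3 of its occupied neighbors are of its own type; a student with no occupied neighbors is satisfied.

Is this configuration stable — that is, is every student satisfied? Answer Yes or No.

(1,2)B 0/2 ✗
(1,3)R 2/3 ✓
(1,4)R 3/3 ✓
(1,5)R 2/3 ✓
(1,6)B 0/2 ✗
(2,1)R 1/2 ✓
(2,2)R 2/3 ✓
(2,3)R 4/4 ✓
(2,4)R 3/4 ✓
(2,5)R 4/4 ✓
(2,6)R 1/3 ✓
(3,1)B 0/2 ✗
(3,3)R 2/3 ✓
(3,4)B 1/4 ✗
(3,5)R 1/4 ✗
(3,6)B 1/3 ✓
(4,1)R 2/3 ✓
(4,2)R 3/3 ✓
(4,3)R 3/4 ✓
(4,4)B 2/4 ✓
(4,5)B 2/4 ✓
(4,6)B 3/3 ✓
(5,1)R 2/2 ✓
(5,2)R 3/3 ✓
(5,3)R 3/3 ✓
(5,4)R 2/3 ✓
(5,5)R 1/3 ✓
(5,6)B 1/2 ✓
For instance (1,2) has only 0/2 same-type neighbors, below 1/3.

No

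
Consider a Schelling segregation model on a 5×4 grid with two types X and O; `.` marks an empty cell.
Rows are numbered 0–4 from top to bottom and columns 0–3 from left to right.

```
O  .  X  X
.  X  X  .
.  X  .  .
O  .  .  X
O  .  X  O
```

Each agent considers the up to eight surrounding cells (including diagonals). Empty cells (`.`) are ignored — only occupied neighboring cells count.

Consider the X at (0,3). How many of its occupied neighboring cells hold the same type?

2

Occupied neighbors of (0,3): (0,2)=X, (1,2)=X.
Same type (X): 2 of 2.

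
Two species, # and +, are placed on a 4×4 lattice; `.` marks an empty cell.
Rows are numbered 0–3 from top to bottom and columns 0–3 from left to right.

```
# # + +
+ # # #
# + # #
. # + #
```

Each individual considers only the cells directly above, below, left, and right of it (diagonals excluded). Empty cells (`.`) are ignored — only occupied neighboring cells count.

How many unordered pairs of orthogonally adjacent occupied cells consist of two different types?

Scan each occupied cell's neighbors to the right and below so each pair is counted once.
Row 0: #(0,0)–#(0,1)= #(0,0)–+(1,0)≠ #(0,1)–+(0,2)≠ #(0,1)–#(1,1)= +(0,2)–+(0,3)= +(0,2)–#(1,2)≠ +(0,3)–#(1,3)≠  → 4/7 unlike.
Row 1: +(1,0)–#(1,1)≠ +(1,0)–#(2,0)≠ #(1,1)–#(1,2)= #(1,1)–+(2,1)≠ #(1,2)–#(1,3)= #(1,2)–#(2,2)= #(1,3)–#(2,3)=  → 3/7 unlike.
Row 2: #(2,0)–+(2,1)≠ +(2,1)–#(2,2)≠ +(2,1)–#(3,1)≠ #(2,2)–#(2,3)= #(2,2)–+(3,2)≠ #(2,3)–#(3,3)=  → 4/6 unlike.
Row 3: #(3,1)–+(3,2)≠ +(3,2)–#(3,3)≠  → 2/2 unlike.
Total adjacent occupied pairs: 22; unlike-type pairs: 13.

13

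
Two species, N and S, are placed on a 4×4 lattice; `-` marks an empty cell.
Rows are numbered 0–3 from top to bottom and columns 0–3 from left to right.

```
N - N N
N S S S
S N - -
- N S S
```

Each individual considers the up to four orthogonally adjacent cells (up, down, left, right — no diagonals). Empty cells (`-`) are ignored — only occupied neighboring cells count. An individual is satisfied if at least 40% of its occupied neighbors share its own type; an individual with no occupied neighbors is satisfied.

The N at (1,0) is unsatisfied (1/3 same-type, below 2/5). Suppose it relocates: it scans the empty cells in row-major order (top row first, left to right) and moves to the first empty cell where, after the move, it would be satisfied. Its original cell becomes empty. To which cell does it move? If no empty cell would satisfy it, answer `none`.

Vacating (1,0). Empty cells in order:
  (0,1): 2/3 same-type → satisfied — stop here.

(0,1)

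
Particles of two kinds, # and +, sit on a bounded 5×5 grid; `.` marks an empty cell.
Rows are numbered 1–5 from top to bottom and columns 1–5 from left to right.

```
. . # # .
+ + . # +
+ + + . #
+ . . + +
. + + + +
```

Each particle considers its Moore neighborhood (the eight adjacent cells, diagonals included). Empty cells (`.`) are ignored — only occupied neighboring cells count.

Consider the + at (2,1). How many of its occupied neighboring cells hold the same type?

Occupied neighbors of (2,1): (2,2)=+, (3,1)=+, (3,2)=+.
Same type (+): 3 of 3.

3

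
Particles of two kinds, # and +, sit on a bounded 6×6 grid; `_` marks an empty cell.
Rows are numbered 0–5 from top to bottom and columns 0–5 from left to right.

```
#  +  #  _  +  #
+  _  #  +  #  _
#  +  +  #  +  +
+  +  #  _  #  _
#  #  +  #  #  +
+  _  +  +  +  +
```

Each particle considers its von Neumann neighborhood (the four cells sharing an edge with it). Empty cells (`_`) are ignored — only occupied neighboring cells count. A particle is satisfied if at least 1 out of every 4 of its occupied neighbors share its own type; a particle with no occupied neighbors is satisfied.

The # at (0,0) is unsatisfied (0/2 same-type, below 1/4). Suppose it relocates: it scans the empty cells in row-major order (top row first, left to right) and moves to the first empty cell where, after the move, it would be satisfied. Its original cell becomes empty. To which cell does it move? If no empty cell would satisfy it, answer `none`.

(0,3)

Vacating (0,0). Empty cells in order:
  (0,3): 1/3 same-type → satisfied — stop here.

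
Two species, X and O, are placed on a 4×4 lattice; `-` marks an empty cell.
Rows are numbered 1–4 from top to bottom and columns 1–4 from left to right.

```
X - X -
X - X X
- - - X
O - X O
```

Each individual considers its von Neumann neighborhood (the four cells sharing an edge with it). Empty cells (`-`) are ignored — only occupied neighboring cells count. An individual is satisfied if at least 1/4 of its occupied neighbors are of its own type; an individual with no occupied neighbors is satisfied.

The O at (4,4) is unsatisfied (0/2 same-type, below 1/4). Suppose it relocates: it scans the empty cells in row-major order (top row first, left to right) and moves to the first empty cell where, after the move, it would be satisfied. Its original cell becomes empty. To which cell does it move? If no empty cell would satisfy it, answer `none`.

(3,1)

Vacating (4,4). Empty cells in order:
  (1,2): 0/2 same-type → still unsatisfied.
  (1,4): 0/2 same-type → still unsatisfied.
  (2,2): 0/2 same-type → still unsatisfied.
  (3,1): 1/2 same-type → satisfied — stop here.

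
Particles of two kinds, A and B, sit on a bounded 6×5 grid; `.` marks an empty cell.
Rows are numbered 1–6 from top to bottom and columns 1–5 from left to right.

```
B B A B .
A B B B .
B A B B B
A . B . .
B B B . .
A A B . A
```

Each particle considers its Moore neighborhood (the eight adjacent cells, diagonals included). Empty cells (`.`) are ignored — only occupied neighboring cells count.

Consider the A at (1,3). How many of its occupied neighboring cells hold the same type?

Occupied neighbors of (1,3): (1,2)=B, (1,4)=B, (2,2)=B, (2,3)=B, (2,4)=B.
Same type (A): 0 of 5.

0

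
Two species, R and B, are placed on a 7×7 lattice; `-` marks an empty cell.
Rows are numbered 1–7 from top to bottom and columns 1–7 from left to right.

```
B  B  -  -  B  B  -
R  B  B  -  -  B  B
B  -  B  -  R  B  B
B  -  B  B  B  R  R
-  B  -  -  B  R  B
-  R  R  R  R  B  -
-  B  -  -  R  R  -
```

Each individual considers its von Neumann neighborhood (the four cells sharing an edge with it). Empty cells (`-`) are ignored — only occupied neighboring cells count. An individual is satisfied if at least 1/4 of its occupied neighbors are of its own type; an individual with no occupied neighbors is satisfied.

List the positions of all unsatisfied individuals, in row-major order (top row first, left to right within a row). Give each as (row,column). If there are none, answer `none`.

Row 1: (1,1)B 1/2 ok · (1,2)B 2/2 ok · (1,5)B 1/1 ok · (1,6)B 2/2 ok
Row 2: (2,1)R 0/3 unhappy · (2,2)B 2/3 ok · (2,3)B 2/2 ok · (2,6)B 3/3 ok · (2,7)B 2/2 ok
Row 3: (3,1)B 1/2 ok · (3,3)B 2/2 ok · (3,5)R 0/2 unhappy · (3,6)B 2/4 ok · (3,7)B 2/3 ok
Row 4: (4,1)B 1/1 ok · (4,3)B 2/2 ok · (4,4)B 2/2 ok · (4,5)B 2/4 ok · (4,6)R 2/4 ok · (4,7)R 1/3 ok
Row 5: (5,2)B 0/1 unhappy · (5,5)B 1/3 ok · (5,6)R 1/4 ok · (5,7)B 0/2 unhappy
Row 6: (6,2)R 1/3 ok · (6,3)R 2/2 ok · (6,4)R 2/2 ok · (6,5)R 2/4 ok · (6,6)B 0/3 unhappy
Row 7: (7,2)B 0/1 unhappy · (7,5)R 2/2 ok · (7,6)R 1/2 ok

(2,1), (3,5), (5,2), (5,7), (6,6), (7,2)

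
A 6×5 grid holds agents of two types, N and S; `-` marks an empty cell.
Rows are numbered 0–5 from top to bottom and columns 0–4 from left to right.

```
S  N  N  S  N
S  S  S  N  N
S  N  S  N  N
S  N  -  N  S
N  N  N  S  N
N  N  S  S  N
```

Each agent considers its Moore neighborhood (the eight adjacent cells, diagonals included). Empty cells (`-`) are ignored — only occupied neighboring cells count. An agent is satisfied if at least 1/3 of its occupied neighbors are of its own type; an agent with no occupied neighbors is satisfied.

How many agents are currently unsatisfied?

6

Row 0: (0,0)S 2/3 ok · (0,1)N 1/5 unhappy · (0,2)N 2/5 ok · (0,3)S 1/5 unhappy · (0,4)N 2/3 ok
Row 1: (1,0)S 3/5 ok · (1,1)S 5/8 ok · (1,2)S 3/8 ok · (1,3)N 5/8 ok · (1,4)N 4/5 ok
Row 2: (2,0)S 3/5 ok · (2,1)N 1/7 unhappy · (2,2)S 2/7 unhappy · (2,3)N 4/7 ok · (2,4)N 4/5 ok
Row 3: (3,0)S 1/5 unhappy · (3,1)N 4/7 ok · (3,3)N 4/7 ok · (3,4)S 1/5 unhappy
Row 4: (4,0)N 4/5 ok · (4,1)N 5/7 ok · (4,2)N 4/7 ok · (4,3)S 3/7 ok · (4,4)N 2/5 ok
Row 5: (5,0)N 3/3 ok · (5,1)N 4/5 ok · (5,2)S 2/5 ok · (5,3)S 2/5 ok · (5,4)N 1/3 ok
Unsatisfied: (0,1), (0,3), (2,1), (2,2), (3,0), (3,4) — 6 in total.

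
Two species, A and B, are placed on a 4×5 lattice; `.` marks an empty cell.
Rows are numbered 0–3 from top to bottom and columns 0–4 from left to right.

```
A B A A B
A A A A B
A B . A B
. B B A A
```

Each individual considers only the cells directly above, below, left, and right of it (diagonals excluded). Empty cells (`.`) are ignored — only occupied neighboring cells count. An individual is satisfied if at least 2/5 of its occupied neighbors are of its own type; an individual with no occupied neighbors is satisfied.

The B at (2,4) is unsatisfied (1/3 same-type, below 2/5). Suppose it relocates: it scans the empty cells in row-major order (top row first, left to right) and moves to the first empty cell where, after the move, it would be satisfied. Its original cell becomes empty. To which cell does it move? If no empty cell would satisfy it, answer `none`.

Vacating (2,4). Empty cells in order:
  (2,2): 2/4 same-type → satisfied — stop here.

(2,2)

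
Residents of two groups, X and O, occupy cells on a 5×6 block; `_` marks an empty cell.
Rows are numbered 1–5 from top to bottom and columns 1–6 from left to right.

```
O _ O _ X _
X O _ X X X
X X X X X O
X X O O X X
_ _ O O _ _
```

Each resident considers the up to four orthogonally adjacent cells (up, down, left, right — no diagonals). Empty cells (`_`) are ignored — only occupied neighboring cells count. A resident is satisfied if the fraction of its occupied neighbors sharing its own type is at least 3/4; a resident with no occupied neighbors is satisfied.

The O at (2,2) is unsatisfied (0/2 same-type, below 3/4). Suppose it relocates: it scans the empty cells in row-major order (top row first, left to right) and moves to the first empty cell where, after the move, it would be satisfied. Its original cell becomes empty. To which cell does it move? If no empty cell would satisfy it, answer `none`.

(1,2)

Vacating (2,2). Empty cells in order:
  (1,2): 2/2 same-type → satisfied — stop here.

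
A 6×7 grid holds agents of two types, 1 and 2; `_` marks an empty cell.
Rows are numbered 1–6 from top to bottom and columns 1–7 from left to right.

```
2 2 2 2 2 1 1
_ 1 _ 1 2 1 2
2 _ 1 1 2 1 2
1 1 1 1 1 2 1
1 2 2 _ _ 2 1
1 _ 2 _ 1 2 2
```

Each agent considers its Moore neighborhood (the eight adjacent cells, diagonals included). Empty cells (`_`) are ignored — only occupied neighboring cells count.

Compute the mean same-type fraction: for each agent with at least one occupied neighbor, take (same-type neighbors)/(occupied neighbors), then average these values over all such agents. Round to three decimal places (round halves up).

0.472

(1,1)2 1/2
(1,2)2 2/3
(1,3)2 2/4
(1,4)2 3/4
(1,5)2 2/5
(1,6)1 2/5
(1,7)1 2/3
(2,2)1 1/5
(2,4)1 2/7
(2,5)2 3/8
(2,6)1 3/8
(2,7)2 1/5
(3,1)2 0/3
(3,3)1 6/6
(3,4)1 5/7
(3,5)2 2/8
(3,6)1 3/8
(3,7)2 2/5
(4,1)1 2/4
(4,2)1 4/7
(4,3)1 4/6
(4,4)1 4/6
(4,5)1 3/6
(4,6)2 3/7
(4,7)1 2/5
(5,1)1 3/4
(5,2)2 2/7
(5,3)2 2/5
(5,6)2 3/7
(5,7)1 1/5
(6,1)1 1/2
(6,3)2 2/2
(6,5)1 0/2
(6,6)2 2/4
(6,7)2 2/3
Sum over 35 agents: 1/2 + 2/3 + 2/4 + 3/4 + 2/5 + 2/5 + 2/3 + 1/5 + 2/7 + 3/8 + 3/8 + 1/5 + 0/3 + 6/6 + 5/7 + 2/8 + 3/8 + 2/5 + 2/4 + 4/7 + 4/6 + 4/6 + 3/6 + 3/7 + 2/5 + 3/4 + 2/7 + 2/5 + 3/7 + 1/5 + 1/2 + 2/2 + 0/2 + 2/4 + 2/3 = 13879/840; mean = 13879/840 ÷ 35 = 13879/29400 = 0.472074… → 0.472.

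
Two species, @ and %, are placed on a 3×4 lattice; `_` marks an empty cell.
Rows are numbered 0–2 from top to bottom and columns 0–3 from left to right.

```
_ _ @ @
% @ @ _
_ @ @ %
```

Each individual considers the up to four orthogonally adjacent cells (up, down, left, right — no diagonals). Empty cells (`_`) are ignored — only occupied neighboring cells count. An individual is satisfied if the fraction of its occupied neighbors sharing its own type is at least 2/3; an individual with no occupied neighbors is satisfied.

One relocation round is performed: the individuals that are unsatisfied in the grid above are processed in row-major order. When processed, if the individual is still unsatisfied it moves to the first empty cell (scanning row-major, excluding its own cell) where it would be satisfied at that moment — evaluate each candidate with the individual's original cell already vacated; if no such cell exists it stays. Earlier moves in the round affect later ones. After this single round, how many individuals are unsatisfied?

Initially unsatisfied (in order): (1,0), (2,3).
  (1,0) → (0,0).
  (2,3): no empty cell satisfies it; stays.
Resulting grid:
% _ @ @
_ @ @ _
_ @ @ %
Unsatisfied now: (2,3).

1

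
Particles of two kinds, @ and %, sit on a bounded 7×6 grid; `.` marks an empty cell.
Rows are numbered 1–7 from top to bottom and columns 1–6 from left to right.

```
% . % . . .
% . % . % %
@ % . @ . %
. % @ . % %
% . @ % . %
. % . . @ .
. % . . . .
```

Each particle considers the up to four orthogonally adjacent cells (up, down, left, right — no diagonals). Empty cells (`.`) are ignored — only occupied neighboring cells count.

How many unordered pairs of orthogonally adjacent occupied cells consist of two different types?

Scan each occupied cell's neighbors to the right and below so each pair is counted once.
From row 1: 0 unlike of 2 pairs (running 0/2).
From row 2: 1 unlike of 3 pairs (running 1/5).
From row 3: 1 unlike of 3 pairs (running 2/8).
From row 4: 1 unlike of 4 pairs (running 3/12).
From row 5: 1 unlike of 1 pairs (running 4/13).
From row 6: 0 unlike of 1 pairs (running 4/14).
Total adjacent occupied pairs: 14; unlike-type pairs: 4.

4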